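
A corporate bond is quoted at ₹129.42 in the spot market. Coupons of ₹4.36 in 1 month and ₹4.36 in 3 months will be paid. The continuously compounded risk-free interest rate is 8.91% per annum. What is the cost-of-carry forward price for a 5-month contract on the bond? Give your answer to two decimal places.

₹125.40

PV(coupons) I = 4.36·e^(−0.0891·1/12) + 4.36·e^(−0.0891·3/12)
I = 4.3277 + 4.2640 = 8.5917
F = (S − I)·e^(rT) = (129.42 − 8.5917) · e^(0.0891·5/12)
= 120.8283 · e^0.037125 = 120.8283 × 1.037823 = ₹125.40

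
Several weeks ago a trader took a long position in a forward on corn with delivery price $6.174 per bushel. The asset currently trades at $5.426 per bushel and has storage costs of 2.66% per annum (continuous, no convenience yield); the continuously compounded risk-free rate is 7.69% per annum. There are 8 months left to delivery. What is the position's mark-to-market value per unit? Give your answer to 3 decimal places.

-$0.342 per bushel

Current fair forward for the remaining 8 months: F = S·e^((r + u)·T), (r + u) = 0.0769 + 0.0266 = 0.1035
F = 5.426 · e^(0.1035 × 8/12) = 5.426 × 1.071436 = 5.8136
Value of long forward = (F − K)·e^(−rT) = (5.8136 − 6.174) · e^(−0.0769·8/12)
= -0.3604 × 0.950025 = -0.342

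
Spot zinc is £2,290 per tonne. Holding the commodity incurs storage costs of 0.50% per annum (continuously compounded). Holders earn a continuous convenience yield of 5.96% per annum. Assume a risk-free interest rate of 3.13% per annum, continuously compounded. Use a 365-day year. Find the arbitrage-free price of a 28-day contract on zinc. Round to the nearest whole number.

£2,286 per tonne

Net carry = r + u − y = 0.0313 + 0.0050 − 0.0596 = -0.0233
F = S·e^((r+u−y)T) = 2290 · e^(-0.0233 × 28/365) = 2290 · e^-0.001787
= 2290 × 0.998215 = £2,286 per tonne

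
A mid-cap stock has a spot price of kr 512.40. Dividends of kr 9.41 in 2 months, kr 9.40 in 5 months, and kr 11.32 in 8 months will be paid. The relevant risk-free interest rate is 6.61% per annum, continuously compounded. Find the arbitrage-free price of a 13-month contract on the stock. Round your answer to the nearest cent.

kr 518.98

PV(dividends) I = 9.41·e^(−0.0661·2/12) + 9.40·e^(−0.0661·5/12) + 11.32·e^(−0.0661·8/12)
I = 9.3069 + 9.1446 + 10.8320 = 29.2835
F = (S − I)·e^(rT) = (512.40 − 29.2835) · e^(0.0661·13/12)
= 483.1165 · e^0.071608 = 483.1165 × 1.074234 = kr 518.98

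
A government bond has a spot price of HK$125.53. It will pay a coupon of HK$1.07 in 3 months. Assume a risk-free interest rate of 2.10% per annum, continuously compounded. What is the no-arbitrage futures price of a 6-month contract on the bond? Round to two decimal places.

PV(coupons) I = 1.07·e^(−0.0210·3/12)
I = 1.0644
F = (S − I)·e^(rT) = (125.53 − 1.0644) · e^(0.0210·6/12)
= 124.4656 · e^0.010500 = 124.4656 × 1.010555 = HK$125.78

HK$125.78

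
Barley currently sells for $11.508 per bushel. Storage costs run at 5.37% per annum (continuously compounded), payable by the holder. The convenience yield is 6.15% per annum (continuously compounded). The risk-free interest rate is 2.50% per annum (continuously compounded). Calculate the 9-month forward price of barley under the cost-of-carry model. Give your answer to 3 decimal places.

Net carry = r + u − y = 0.0250 + 0.0537 − 0.0615 = 0.0172
F = S·e^((r+u−y)T) = 11.508 · e^(0.0172 × 9/12) = 11.508 · e^0.012900
= 11.508 × 1.012984 = $11.657 per bushel

$11.657 per bushel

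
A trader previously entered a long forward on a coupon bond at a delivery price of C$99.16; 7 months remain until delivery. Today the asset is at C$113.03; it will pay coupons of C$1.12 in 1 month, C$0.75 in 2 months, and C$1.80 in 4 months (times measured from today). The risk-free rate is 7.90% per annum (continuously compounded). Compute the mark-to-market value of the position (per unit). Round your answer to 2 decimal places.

PV(remaining coupons) I = 1.12·e^(−0.0790·1/12) + 0.75·e^(−0.0790·2/12) + 1.80·e^(−0.0790·4/12) = 3.6061
Current forward F = (S − I)·e^(rT) = (113.03 − 3.6061)·e^(0.0790·7/12) = 109.4239 × 1.047162 = 114.5845
Value (long) = (F − K)·e^(−rT) = (114.5845 − 99.16) × 0.954962 = 14.7298
Value = C$14.73

C$14.73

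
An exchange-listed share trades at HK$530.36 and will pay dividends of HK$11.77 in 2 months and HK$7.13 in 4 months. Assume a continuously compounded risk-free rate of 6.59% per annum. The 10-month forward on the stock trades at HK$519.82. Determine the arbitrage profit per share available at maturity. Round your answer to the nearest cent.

HK$20.81 per share

PV(dividends) I = 11.77·e^(−0.0659·2/12) + 7.13·e^(−0.0659·4/12) = 18.6165
Fair forward F* = (S − I)·e^(rT) = (530.36 − 18.6165)·e^0.054917 = 511.7435 × 1.056453 = 540.6330
Market HK$519.82 < fair 540.6330: forward underpriced → reverse cash-and-carry (short the stock, invest proceeds at r, pay the dividends, go long the forward).
Profit at T = |F_mkt − F*| = |519.82 − 540.6330| = HK$20.81 per share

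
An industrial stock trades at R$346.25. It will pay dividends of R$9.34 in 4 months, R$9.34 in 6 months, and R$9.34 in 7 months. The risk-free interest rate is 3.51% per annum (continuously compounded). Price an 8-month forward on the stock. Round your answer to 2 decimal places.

R$326.24

PV(dividends) I = 9.34·e^(−0.0351·4/12) + 9.34·e^(−0.0351·6/12) + 9.34·e^(−0.0351·7/12)
I = 9.2314 + 9.1775 + 9.1507 = 27.5596
F = (S − I)·e^(rT) = (346.25 − 27.5596) · e^(0.0351·8/12)
= 318.6904 · e^0.023400 = 318.6904 × 1.023676 = R$326.24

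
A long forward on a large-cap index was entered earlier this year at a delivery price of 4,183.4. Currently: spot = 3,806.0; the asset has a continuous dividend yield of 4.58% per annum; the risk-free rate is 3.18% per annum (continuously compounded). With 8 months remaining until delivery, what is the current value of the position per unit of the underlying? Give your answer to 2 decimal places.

-404.10

Current fair forward for the remaining 8 months: F = S·e^((r − q)·T), (r − q) = 0.0318 − 0.0458 = -0.0140
F = 3806.0 · e^(-0.0140 × 8/12) = 3806.0 × 0.99071009 = 3770.6426
Value of long forward = (F − K)·e^(−rT) = (3770.6426 − 4183.4) · e^(−0.0318·8/12)
= -412.7574 × 0.97902314 = -404.10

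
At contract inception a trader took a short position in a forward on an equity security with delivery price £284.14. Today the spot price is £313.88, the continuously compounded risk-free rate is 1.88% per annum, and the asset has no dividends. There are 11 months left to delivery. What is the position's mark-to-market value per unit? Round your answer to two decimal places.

Current fair forward for the remaining 11 months: F = S·e^(r·T), r = 0.0188
F = 313.88 · e^(0.0188 × 11/12) = 313.88 × 1.017383 = 319.3362
Value of long forward = (F − K)·e^(−rT) = (319.3362 − 284.14) · e^(−0.0188·11/12)
= 35.1962 × 0.982914 = 34.59
Short position value = −(long value) = -£34.59

-£34.59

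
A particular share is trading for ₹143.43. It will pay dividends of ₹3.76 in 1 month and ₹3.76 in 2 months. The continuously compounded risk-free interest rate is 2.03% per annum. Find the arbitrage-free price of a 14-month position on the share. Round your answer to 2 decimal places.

PV(dividends) I = 3.76·e^(−0.0203·1/12) + 3.76·e^(−0.0203·2/12)
I = 3.7536 + 3.7473 = 7.5009
F = (S − I)·e^(rT) = (143.43 − 7.5009) · e^(0.0203·14/12)
= 135.9291 · e^0.023683 = 135.9291 × 1.023966 = ₹139.19

₹139.19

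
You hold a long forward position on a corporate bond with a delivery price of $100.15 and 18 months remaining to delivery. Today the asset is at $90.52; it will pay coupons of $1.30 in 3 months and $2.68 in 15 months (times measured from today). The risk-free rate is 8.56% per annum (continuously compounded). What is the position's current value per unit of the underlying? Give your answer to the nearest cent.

PV(remaining coupons) I = 1.30·e^(−0.0856·3/12) + 2.68·e^(−0.0856·15/12) = 3.6805
Current forward F = (S − I)·e^(rT) = (90.52 − 3.6805)·e^(0.0856·18/12) = 86.8395 × 1.137008 = 98.7372
Value (long) = (F − K)·e^(−rT) = (98.7372 − 100.15) × 0.879502 = -1.2426
Value = -$1.24

-$1.24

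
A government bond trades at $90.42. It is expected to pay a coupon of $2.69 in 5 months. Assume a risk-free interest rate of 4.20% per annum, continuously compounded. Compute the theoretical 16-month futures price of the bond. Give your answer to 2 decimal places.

PV(coupons) I = 2.69·e^(−0.0420·5/12)
I = 2.6433
F = (S − I)·e^(rT) = (90.42 − 2.6433) · e^(0.0420·16/12)
= 87.7767 · e^0.056000 = 87.7767 × 1.057598 = $92.83

$92.83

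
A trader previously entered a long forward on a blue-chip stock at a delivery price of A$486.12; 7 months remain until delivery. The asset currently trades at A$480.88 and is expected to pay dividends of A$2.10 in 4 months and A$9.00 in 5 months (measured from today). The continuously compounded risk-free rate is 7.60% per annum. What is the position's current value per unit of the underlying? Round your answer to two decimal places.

PV(remaining dividends) I = 2.10·e^(−0.0760·4/12) + 9.00·e^(−0.0760·5/12) = 10.7669
Current forward F = (S − I)·e^(rT) = (480.88 − 10.7669)·e^(0.0760·7/12) = 470.1131 × 1.045331 = 491.4238
Value (long) = (F − K)·e^(−rT) = (491.4238 − 486.12) × 0.956635 = 5.0738
Value = A$5.07

A$5.07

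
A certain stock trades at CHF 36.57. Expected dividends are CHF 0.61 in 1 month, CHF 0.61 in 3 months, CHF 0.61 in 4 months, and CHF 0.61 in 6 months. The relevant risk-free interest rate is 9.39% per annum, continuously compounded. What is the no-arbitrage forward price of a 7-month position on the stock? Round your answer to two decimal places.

CHF 36.12

PV(dividends) I = 0.61·e^(−0.0939·1/12) + 0.61·e^(−0.0939·3/12) + 0.61·e^(−0.0939·4/12) + 0.61·e^(−0.0939·6/12)
I = 0.6052 + 0.5958 + 0.5912 + 0.5820 = 2.3742
F = (S − I)·e^(rT) = (36.57 − 2.3742) · e^(0.0939·7/12)
= 34.1958 · e^0.054775 = 34.1958 × 1.056303 = CHF 36.12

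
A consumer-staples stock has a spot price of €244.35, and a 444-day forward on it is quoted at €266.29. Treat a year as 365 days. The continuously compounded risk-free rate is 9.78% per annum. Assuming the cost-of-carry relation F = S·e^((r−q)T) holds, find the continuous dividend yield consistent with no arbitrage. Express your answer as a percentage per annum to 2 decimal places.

From F = S·e^((r−q)T): (r − q) = ln(F/S)/T
ln(266.29/244.35) = ln(1.089789) = 0.085984
(r − q) = 0.085984 / (444/365) = 0.070685
q = r − ln(F/S)/T = 0.0978 − 0.070685 = 0.027115
q = 2.71%

2.71%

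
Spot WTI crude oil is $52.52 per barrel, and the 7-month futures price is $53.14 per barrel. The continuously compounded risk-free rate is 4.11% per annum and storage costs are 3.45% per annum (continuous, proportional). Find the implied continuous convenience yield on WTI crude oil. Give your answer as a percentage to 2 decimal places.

5.55%

F = S·e^((r+u−y)T) ⇒ (r+u−y) = ln(F/S)/T
ln(53.14/52.52) = 0.011736; /T ⇒ 0.020119
y = r + u − ln(F/S)/T = 0.0411 + 0.0345 − 0.020119 = 0.055481
y = 5.55%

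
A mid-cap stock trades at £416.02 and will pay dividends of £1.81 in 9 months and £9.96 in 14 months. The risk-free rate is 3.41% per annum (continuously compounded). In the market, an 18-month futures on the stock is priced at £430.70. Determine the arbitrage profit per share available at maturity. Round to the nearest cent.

£4.78 per share

PV(dividends) I = 1.81·e^(−0.0341·9/12) + 9.96·e^(−0.0341·14/12) = 11.3358
Fair futures F* = (S − I)·e^(rT) = (416.02 − 11.3358)·e^0.051150 = 404.6842 × 1.052481 = 425.9224
Market £430.70 > fair 425.9224: forward overpriced → cash-and-carry (borrow at r, buy the stock and collect the dividends, short the forward).
Profit at T = |F_mkt − F*| = |430.70 − 425.9224| = £4.78 per share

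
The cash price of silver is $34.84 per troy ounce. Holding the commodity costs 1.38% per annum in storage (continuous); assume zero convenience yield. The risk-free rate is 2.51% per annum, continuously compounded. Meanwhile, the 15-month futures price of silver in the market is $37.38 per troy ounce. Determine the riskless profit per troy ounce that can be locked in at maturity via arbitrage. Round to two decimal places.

Fair futures: F* = S·e^(carry·T), with carry = (r + u) = 0.0251 + 0.0138 = 0.0389
F* = 34.84 · e^(0.0389 × 15/12) = 34.84 · e^0.048625 = 34.84 × 1.049827 = $36.5760
Market $37.38 > fair $36.5760: forward overpriced → cash-and-carry (buy spot, short the forward).
At maturity, profit = |F_mkt − F*| = |37.38 − 36.5760| = $0.80 per troy ounce

$0.80 per troy ounce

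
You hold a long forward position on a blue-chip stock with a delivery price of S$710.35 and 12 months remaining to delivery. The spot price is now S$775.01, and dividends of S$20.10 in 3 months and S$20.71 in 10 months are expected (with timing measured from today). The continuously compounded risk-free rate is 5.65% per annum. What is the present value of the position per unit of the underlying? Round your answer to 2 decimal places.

PV(remaining dividends) I = 20.10·e^(−0.0565·3/12) + 20.71·e^(−0.0565·10/12) = 39.5756
Current forward F = (S − I)·e^(rT) = (775.01 − 39.5756)·e^(0.0565·12/12) = 735.4344 × 1.058127 = 778.1830
Value (long) = (F − K)·e^(−rT) = (778.1830 − 710.35) × 0.945066 = 64.1067
Value = S$64.11

S$64.11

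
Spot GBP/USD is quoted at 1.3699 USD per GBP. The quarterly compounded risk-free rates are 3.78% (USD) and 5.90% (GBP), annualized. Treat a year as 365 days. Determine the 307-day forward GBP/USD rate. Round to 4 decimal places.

1.3460

By covered interest parity, F = S · (1+r_USD/4)^(4T) / (1+r_GBP/4)^(4T)
= 1.3699 × 1.032150 / 1.050496 = 1.3699 × 0.982536
F = 1.3460 USD per GBP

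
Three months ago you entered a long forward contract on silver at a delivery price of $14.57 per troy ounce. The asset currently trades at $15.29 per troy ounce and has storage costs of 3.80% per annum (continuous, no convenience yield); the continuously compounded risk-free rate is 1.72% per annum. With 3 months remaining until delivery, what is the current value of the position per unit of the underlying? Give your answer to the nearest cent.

$0.93 per troy ounce

Current fair forward for the remaining 3 months: F = S·e^((r + u)·T), (r + u) = 0.0172 + 0.0380 = 0.0552
F = 15.29 · e^(0.0552 × 3/12) = 15.29 × 1.013896 = 15.5025
Value of long forward = (F − K)·e^(−rT) = (15.5025 − 14.57) · e^(−0.0172·3/12)
= 0.9325 × 0.995709 = 0.93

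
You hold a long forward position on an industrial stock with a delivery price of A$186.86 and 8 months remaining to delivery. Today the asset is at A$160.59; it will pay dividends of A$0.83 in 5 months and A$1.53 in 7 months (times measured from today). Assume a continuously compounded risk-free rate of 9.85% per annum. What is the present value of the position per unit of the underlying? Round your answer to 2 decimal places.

PV(remaining dividends) I = 0.83·e^(−0.0985·5/12) + 1.53·e^(−0.0985·7/12) = 2.2412
Current forward F = (S − I)·e^(rT) = (160.59 − 2.2412)·e^(0.0985·8/12) = 158.3488 × 1.067871 = 169.0961
Value (long) = (F − K)·e^(−rT) = (169.0961 − 186.86) × 0.936443 = -16.6349
Value = -A$16.63

-A$16.63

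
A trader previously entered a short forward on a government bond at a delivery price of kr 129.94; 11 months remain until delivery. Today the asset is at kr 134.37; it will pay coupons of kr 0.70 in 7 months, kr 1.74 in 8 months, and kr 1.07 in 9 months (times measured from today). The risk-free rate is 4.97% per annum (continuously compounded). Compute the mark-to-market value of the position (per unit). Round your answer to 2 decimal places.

-kr 6.82

PV(remaining coupons) I = 0.70·e^(−0.0497·7/12) + 1.74·e^(−0.0497·8/12) + 1.07·e^(−0.0497·9/12) = 3.3941
Current forward F = (S − I)·e^(rT) = (134.37 − 3.3941)·e^(0.0497·11/12) = 130.9759 × 1.046612 = 137.0809
Value (long) = (F − K)·e^(−rT) = (137.0809 − 129.94) × 0.955464 = 6.8229
Short position value = −(long value) = -kr 6.82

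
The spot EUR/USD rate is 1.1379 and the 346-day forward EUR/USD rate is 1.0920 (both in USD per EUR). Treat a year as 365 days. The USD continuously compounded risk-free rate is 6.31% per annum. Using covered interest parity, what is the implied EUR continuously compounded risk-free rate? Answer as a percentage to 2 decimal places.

F = S·e^((r_USD − r_EUR)T) ⇒ r_EUR = r_USD − ln(F/S)/T
ln(1.0920/1.1379) = -0.041174; /(346/365) = -0.043435
r_EUR = 0.0631 + 0.043435 = 0.106535
r_EUR = 10.65%

10.65%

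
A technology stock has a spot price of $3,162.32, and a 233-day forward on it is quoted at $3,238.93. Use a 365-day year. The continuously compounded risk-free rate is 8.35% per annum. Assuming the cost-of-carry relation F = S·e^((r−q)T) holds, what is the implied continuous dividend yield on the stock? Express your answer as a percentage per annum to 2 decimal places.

4.60%

From F = S·e^((r−q)T): (r − q) = ln(F/S)/T
ln(3238.93/3162.32) = ln(1.024226) = 0.023937
(r − q) = 0.023937 / (233/365) = 0.037498
q = r − ln(F/S)/T = 0.0835 − 0.037498 = 0.046002
q = 4.60%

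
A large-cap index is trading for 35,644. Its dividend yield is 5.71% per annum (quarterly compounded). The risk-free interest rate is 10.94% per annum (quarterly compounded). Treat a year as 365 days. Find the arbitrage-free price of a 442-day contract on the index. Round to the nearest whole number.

37,925

F = S · (1+r/4)^(4T) / (1+q/4)^(4T)
= 35644 × 1.139625 / 1.071069 = 35644 × 1.064007
F = 37,925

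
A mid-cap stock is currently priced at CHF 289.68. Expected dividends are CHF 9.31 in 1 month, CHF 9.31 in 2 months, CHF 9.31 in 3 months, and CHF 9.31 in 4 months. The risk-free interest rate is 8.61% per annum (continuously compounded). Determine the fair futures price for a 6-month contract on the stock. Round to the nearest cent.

PV(dividends) I = 9.31·e^(−0.0861·1/12) + 9.31·e^(−0.0861·2/12) + 9.31·e^(−0.0861·3/12) + 9.31·e^(−0.0861·4/12)
I = 9.2434 + 9.1774 + 9.1117 + 9.0466 = 36.5791
F = (S − I)·e^(rT) = (289.68 − 36.5791) · e^(0.0861·6/12)
= 253.1009 · e^0.043050 = 253.1009 × 1.043990 = CHF 264.23

CHF 264.23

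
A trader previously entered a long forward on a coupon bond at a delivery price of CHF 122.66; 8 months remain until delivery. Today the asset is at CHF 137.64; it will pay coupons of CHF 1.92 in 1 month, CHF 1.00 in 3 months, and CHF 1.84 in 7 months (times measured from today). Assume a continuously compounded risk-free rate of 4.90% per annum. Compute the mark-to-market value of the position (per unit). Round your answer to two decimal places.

CHF 14.23

PV(remaining coupons) I = 1.92·e^(−0.0490·1/12) + 1.00·e^(−0.0490·3/12) + 1.84·e^(−0.0490·7/12) = 4.6882
Current forward F = (S − I)·e^(rT) = (137.64 − 4.6882)·e^(0.0490·8/12) = 132.9518 × 1.033206 = 137.3666
Value (long) = (F − K)·e^(−rT) = (137.3666 − 122.66) × 0.967861 = 14.2339
Value = CHF 14.23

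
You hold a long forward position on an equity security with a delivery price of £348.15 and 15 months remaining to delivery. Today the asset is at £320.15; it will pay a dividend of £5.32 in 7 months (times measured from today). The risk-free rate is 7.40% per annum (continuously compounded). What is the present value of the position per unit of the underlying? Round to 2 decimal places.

-£2.34

PV(remaining dividends) I = 5.32·e^(−0.0740·7/12) = 5.0952
Current forward F = (S − I)·e^(rT) = (320.15 − 5.0952)·e^(0.0740·15/12) = 315.0548 × 1.096913 = 345.5877
Value (long) = (F − K)·e^(−rT) = (345.5877 − 348.15) × 0.911649 = -2.3359
Value = -£2.34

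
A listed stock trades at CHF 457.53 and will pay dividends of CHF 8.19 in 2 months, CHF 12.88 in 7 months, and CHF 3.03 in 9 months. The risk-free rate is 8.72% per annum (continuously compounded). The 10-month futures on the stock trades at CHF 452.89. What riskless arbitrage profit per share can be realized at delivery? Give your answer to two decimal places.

CHF 14.23 per share

PV(dividends) I = 8.19·e^(−0.0872·2/12) + 12.88·e^(−0.0872·7/12) + 3.03·e^(−0.0872·9/12) = 23.1512
Fair futures F* = (S − I)·e^(rT) = (457.53 − 23.1512)·e^0.072667 = 434.3788 × 1.075372 = 467.1188
Market CHF 452.89 < fair 467.1188: forward underpriced → reverse cash-and-carry (short the stock, invest proceeds at r, pay the dividends, go long the forward).
Profit at T = |F_mkt − F*| = |452.89 − 467.1188| = CHF 14.23 per share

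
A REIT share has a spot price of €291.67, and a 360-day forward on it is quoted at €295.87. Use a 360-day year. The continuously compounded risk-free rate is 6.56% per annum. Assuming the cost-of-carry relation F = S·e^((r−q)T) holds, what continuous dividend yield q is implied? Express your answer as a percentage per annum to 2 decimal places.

From F = S·e^((r−q)T): (r − q) = ln(F/S)/T
ln(295.87/291.67) = ln(1.014400) = 0.014297
(r − q) = 0.014297 / (360/360) = 0.014297
q = r − ln(F/S)/T = 0.0656 − 0.014297 = 0.051303
q = 5.13%

5.13%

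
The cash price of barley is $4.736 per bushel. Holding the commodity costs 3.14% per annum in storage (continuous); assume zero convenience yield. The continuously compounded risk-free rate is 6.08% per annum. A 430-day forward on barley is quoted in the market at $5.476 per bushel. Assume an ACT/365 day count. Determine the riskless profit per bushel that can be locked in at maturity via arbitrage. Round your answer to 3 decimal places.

Fair forward: F* = S·e^(carry·T), with carry = (r + u) = 0.0608 + 0.0314 = 0.0922
F* = 4.736 · e^(0.0922 × 430/365) = 4.736 · e^0.108619 = 4.736 × 1.114738 = $5.2794
Market $5.476 > fair $5.2794: forward overpriced → cash-and-carry (buy spot, short the forward).
At maturity, profit = |F_mkt − F*| = |5.476 − 5.2794| = $0.197 per bushel

$0.197 per bushel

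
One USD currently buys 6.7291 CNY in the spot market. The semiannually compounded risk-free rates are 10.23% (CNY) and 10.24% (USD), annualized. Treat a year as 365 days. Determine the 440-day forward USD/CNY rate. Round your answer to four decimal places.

By covered interest parity, F = S · (1+r_CNY/2)^(2T) / (1+r_USD/2)^(2T)
= 6.7291 × 1.127802 / 1.127931 = 6.7291 × 0.999886
F = 6.7283 CNY per USD

6.7283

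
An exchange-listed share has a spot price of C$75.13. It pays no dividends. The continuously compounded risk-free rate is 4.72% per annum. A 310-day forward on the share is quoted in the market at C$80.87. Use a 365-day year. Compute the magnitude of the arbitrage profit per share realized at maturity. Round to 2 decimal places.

Fair forward: F* = S·e^(carry·T), with carry = r = 0.0472
F* = 75.13 · e^(0.0472 × 310/365) = 75.13 · e^0.040088 = 75.13 × 1.040902 = C$78.2030
Market C$80.87 > fair C$78.2030: forward overpriced → cash-and-carry (buy spot, short the forward).
At maturity, profit = |F_mkt − F*| = |80.87 − 78.2030| = C$2.67 per share

C$2.67 per share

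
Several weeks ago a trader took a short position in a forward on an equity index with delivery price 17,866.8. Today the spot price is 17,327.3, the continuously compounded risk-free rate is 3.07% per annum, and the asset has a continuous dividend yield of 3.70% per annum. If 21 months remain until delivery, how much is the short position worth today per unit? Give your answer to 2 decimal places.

Current fair forward for the remaining 21 months: F = S·e^((r − q)·T), (r − q) = 0.0307 − 0.0370 = -0.0063
F = 17327.3 · e^(-0.0063 × 21/12) = 17327.3 × 0.98903555 = 17137.3157
Value of long forward = (F − K)·e^(−rT) = (17137.3157 − 17866.8) · e^(−0.0307·21/12)
= -729.4843 × 0.94769269 = -691.33
Short position value = −(long value) = 691.33

691.33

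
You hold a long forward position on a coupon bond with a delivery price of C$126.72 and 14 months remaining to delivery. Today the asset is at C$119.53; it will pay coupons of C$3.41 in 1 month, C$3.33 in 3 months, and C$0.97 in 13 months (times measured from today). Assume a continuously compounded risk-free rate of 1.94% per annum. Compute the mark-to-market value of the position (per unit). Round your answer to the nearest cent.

-C$12.02

PV(remaining coupons) I = 3.41·e^(−0.0194·1/12) + 3.33·e^(−0.0194·3/12) + 0.97·e^(−0.0194·13/12) = 7.6682
Current forward F = (S − I)·e^(rT) = (119.53 − 7.6682)·e^(0.0194·14/12) = 111.8618 × 1.022891 = 114.4224
Value (long) = (F − K)·e^(−rT) = (114.4224 − 126.72) × 0.977621 = -12.0224
Value = -C$12.02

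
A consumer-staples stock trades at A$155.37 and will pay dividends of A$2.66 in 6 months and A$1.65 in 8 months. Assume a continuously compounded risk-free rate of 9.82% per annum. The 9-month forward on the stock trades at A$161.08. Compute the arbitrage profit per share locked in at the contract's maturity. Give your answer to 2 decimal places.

PV(dividends) I = 2.66·e^(−0.0982·6/12) + 1.65·e^(−0.0982·8/12) = 4.0780
Fair forward F* = (S − I)·e^(rT) = (155.37 − 4.0780)·e^0.073650 = 151.2920 × 1.076430 = 162.8552
Market A$161.08 < fair 162.8552: forward underpriced → reverse cash-and-carry (short the stock, invest proceeds at r, pay the dividends, go long the forward).
Profit at T = |F_mkt − F*| = |161.08 − 162.8552| = A$1.78 per share

A$1.78 per share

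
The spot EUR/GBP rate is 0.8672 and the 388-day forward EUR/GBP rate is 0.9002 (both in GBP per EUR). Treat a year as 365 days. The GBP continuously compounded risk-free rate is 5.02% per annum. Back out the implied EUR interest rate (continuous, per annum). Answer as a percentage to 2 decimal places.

1.51%

F = S·e^((r_GBP − r_EUR)T) ⇒ r_EUR = r_GBP − ln(F/S)/T
ln(0.9002/0.8672) = 0.037347; /(388/365) = 0.035133
r_EUR = 0.0502 − 0.035133 = 0.015067
r_EUR = 1.51%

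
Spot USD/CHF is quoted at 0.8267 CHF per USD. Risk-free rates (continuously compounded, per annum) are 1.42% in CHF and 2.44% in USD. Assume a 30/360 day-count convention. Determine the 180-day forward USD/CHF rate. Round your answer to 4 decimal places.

0.8225

F = S·e^((r_CHF − r_USD)T) = 0.8267 · e^((0.0142 − 0.0244) × 180/360)
= 0.8267 · e^-0.005100 = 0.8267 × 0.994913
F = 0.8225 CHF per USD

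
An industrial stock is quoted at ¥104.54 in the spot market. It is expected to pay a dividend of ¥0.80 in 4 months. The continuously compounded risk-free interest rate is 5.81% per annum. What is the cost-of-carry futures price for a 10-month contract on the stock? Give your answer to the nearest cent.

PV(dividends) I = 0.80·e^(−0.0581·4/12)
I = 0.7847
F = (S − I)·e^(rT) = (104.54 − 0.7847) · e^(0.0581·10/12)
= 103.7553 · e^0.048417 = 103.7553 × 1.049608 = ¥108.90

¥108.90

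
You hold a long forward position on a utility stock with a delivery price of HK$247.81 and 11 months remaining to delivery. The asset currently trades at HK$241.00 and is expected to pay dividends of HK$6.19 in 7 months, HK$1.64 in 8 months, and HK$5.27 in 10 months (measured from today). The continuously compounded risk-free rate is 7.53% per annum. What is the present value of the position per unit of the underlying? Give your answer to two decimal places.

-HK$2.72

PV(remaining dividends) I = 6.19·e^(−0.0753·7/12) + 1.64·e^(−0.0753·8/12) + 5.27·e^(−0.0753·10/12) = 12.4332
Current forward F = (S − I)·e^(rT) = (241.00 − 12.4332)·e^(0.0753·11/12) = 228.5668 × 1.071463 = 244.9009
Value (long) = (F − K)·e^(−rT) = (244.9009 − 247.81) × 0.933303 = -2.7151
Value = -HK$2.72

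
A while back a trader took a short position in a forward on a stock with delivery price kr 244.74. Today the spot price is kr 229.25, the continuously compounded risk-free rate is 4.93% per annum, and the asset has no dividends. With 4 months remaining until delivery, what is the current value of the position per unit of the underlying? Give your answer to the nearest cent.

kr 11.50

Current fair forward for the remaining 4 months: F = S·e^(r·T), r = 0.0493
F = 229.25 · e^(0.0493 × 4/12) = 229.25 × 1.016569 = 233.0484
Value of long forward = (F − K)·e^(−rT) = (233.0484 − 244.74) · e^(−0.0493·4/12)
= -11.6916 × 0.983701 = -11.50
Short position value = −(long value) = kr 11.50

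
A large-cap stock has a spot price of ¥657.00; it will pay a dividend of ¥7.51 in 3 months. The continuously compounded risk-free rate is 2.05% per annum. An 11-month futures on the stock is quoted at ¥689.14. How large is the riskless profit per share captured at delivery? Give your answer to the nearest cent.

PV(dividends) I = 7.51·e^(−0.0205·3/12) = 7.4716
Fair futures F* = (S − I)·e^(rT) = (657.00 − 7.4716)·e^0.018792 = 649.5284 × 1.018970 = 661.8500
Market ¥689.14 > fair 661.8500: forward overpriced → cash-and-carry (borrow at r, buy the stock and collect the dividends, short the forward).
Profit at T = |F_mkt − F*| = |689.14 − 661.8500| = ¥27.29 per share

¥27.29 per share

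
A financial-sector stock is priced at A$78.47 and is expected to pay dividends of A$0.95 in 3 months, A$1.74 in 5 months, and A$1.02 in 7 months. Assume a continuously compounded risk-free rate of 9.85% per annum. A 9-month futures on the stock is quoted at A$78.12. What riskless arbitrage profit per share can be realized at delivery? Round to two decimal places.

PV(dividends) I = 0.95·e^(−0.0985·3/12) + 1.74·e^(−0.0985·5/12) + 1.02·e^(−0.0985·7/12) = 3.5600
Fair futures F* = (S − I)·e^(rT) = (78.47 − 3.5600)·e^0.073875 = 74.9100 × 1.076672 = 80.6535
Market A$78.12 < fair 80.6535: forward underpriced → reverse cash-and-carry (short the stock, invest proceeds at r, pay the dividends, go long the forward).
Profit at T = |F_mkt − F*| = |78.12 − 80.6535| = A$2.53 per share

A$2.53 per share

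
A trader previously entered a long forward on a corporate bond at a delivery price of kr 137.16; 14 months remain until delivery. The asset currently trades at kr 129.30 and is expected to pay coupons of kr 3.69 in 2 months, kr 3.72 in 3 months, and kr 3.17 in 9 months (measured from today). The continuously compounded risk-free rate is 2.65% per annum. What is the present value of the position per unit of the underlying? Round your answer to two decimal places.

PV(remaining coupons) I = 3.69·e^(−0.0265·2/12) + 3.72·e^(−0.0265·3/12) + 3.17·e^(−0.0265·9/12) = 10.4768
Current forward F = (S − I)·e^(rT) = (129.30 − 10.4768)·e^(0.0265·14/12) = 118.8232 × 1.031400 = 122.5542
Value (long) = (F − K)·e^(−rT) = (122.5542 − 137.16) × 0.969556 = -14.1611
Value = -kr 14.16

-kr 14.16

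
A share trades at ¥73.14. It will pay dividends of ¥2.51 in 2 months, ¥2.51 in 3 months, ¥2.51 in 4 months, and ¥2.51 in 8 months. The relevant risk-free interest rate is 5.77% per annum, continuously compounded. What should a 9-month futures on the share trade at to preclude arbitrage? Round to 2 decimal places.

¥66.10

PV(dividends) I = 2.51·e^(−0.0577·2/12) + 2.51·e^(−0.0577·3/12) + 2.51·e^(−0.0577·4/12) + 2.51·e^(−0.0577·8/12)
I = 2.4860 + 2.4741 + 2.4622 + 2.4153 = 9.8376
F = (S − I)·e^(rT) = (73.14 − 9.8376) · e^(0.0577·9/12)
= 63.3024 · e^0.043275 = 63.3024 × 1.044225 = ¥66.10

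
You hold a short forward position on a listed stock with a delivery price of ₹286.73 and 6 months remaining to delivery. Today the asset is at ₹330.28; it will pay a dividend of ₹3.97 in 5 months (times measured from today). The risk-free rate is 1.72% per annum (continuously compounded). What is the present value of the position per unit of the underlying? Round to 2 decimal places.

PV(remaining dividends) I = 3.97·e^(−0.0172·5/12) = 3.9417
Current forward F = (S − I)·e^(rT) = (330.28 − 3.9417)·e^(0.0172·6/12) = 326.3383 × 1.008637 = 329.1569
Value (long) = (F − K)·e^(−rT) = (329.1569 − 286.73) × 0.991437 = 42.0636
Short position value = −(long value) = -₹42.06

-₹42.06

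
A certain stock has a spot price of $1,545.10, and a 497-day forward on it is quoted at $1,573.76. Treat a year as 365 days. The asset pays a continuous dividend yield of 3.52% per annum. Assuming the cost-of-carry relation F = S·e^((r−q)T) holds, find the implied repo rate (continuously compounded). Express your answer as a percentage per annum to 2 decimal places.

4.87%

From F = S·e^((r−q)T): (r − q) = ln(F/S)/T
ln(1573.76/1545.10) = ln(1.018549) = 0.018379
(r − q) = 0.018379 / (497/365) = 0.013498
r = ln(F/S)/T + q = 0.013498 + 0.0352 = 0.048698
r = 4.87%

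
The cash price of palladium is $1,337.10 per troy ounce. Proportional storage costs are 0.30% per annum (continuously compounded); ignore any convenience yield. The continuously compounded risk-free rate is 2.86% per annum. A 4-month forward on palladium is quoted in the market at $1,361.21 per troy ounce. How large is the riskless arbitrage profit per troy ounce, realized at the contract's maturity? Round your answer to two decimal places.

Fair forward: F* = S·e^(carry·T), with carry = (r + u) = 0.0286 + 0.0030 = 0.0316
F* = 1337.10 · e^(0.0316 × 4/12) = 1337.10 · e^0.01053333 = 1337.10 × 1.01058900 = $1351.2586
Market $1361.21 > fair $1351.2586: forward overpriced → cash-and-carry (buy spot, short the forward).
At maturity, profit = |F_mkt − F*| = |1361.21 − 1351.2586| = $9.95 per troy ounce

$9.95 per troy ounce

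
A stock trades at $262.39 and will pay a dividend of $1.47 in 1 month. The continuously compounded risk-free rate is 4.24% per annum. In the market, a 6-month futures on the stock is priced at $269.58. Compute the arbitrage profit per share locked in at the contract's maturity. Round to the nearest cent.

$3.06 per share

PV(dividends) I = 1.47·e^(−0.0424·1/12) = 1.4648
Fair futures F* = (S − I)·e^(rT) = (262.39 − 1.4648)·e^0.021200 = 260.9252 × 1.021426 = 266.5158
Market $269.58 > fair 266.5158: forward overpriced → cash-and-carry (borrow at r, buy the stock and collect the dividends, short the forward).
Profit at T = |F_mkt − F*| = |269.58 − 266.5158| = $3.06 per share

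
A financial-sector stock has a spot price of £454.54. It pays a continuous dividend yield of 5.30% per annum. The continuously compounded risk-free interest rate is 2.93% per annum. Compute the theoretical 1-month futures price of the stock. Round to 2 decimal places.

£453.64

F = S·e^((r − q)T) = 454.54 · e^((0.0293 − 0.0530) × 1/12)
= 454.54 · e^-0.001975 = 454.54 × 0.998027
F = £453.64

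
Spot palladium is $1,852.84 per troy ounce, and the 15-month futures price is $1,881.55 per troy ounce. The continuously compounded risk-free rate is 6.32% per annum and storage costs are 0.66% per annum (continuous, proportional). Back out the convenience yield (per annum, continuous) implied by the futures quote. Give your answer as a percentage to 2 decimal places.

F = S·e^((r+u−y)T) ⇒ (r+u−y) = ln(F/S)/T
ln(1881.55/1852.84) = 0.015376; /T ⇒ 0.012301
y = r + u − ln(F/S)/T = 0.0632 + 0.0066 − 0.012301 = 0.057499
y = 5.75%

5.75%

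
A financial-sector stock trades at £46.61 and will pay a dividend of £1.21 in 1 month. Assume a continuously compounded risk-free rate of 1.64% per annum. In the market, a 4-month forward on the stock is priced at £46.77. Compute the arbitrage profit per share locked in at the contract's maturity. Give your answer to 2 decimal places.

PV(dividends) I = 1.21·e^(−0.0164·1/12) = 1.2083
Fair forward F* = (S − I)·e^(rT) = (46.61 − 1.2083)·e^0.005467 = 45.4017 × 1.005482 = 45.6506
Market £46.77 > fair 45.6506: forward overpriced → cash-and-carry (borrow at r, buy the stock and collect the dividends, short the forward).
Profit at T = |F_mkt − F*| = |46.77 − 45.6506| = £1.12 per share

£1.12 per share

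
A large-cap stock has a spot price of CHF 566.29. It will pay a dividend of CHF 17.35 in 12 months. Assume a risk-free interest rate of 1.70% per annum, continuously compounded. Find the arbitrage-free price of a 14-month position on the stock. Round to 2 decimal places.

PV(dividends) I = 17.35·e^(−0.0170·12/12)
I = 17.0575
F = (S − I)·e^(rT) = (566.29 − 17.0575) · e^(0.0170·14/12)
= 549.2325 · e^0.019833 = 549.2325 × 1.020031 = CHF 560.23

CHF 560.23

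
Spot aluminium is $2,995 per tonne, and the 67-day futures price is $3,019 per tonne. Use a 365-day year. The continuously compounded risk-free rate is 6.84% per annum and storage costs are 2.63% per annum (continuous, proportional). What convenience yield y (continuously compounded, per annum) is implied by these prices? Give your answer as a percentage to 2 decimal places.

5.12%

F = S·e^((r+u−y)T) ⇒ (r+u−y) = ln(F/S)/T
ln(3019/2995) = 0.007981; /T ⇒ 0.043479
y = r + u − ln(F/S)/T = 0.0684 + 0.0263 − 0.043479 = 0.051221
y = 5.12%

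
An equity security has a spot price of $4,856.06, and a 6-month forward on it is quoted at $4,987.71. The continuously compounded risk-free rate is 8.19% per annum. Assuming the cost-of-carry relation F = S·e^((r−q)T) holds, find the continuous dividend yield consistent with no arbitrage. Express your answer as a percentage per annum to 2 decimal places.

From F = S·e^((r−q)T): (r − q) = ln(F/S)/T
ln(4987.71/4856.06) = ln(1.027110) = 0.026749
(r − q) = 0.026749 / (6/12) = 0.053498
q = r − ln(F/S)/T = 0.0819 − 0.053498 = 0.028402
q = 2.84%

2.84%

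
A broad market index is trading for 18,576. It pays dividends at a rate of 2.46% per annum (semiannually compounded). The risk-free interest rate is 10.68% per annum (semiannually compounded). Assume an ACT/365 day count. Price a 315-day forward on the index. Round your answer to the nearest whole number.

19,897

F = S · (1+r/2)^(2T) / (1+q/2)^(2T)
= 18576 × 1.093948 / 1.021325 = 18576 × 1.071107
F = 19,897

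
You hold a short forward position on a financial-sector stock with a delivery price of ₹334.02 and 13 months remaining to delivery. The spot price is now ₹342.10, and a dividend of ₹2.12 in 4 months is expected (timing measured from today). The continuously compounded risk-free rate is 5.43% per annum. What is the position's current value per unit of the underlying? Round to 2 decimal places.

PV(remaining dividends) I = 2.12·e^(−0.0543·4/12) = 2.0820
Current forward F = (S − I)·e^(rT) = (342.10 − 2.0820)·e^(0.0543·13/12) = 340.0180 × 1.060590 = 360.6197
Value (long) = (F − K)·e^(−rT) = (360.6197 − 334.02) × 0.942872 = 25.0801
Short position value = −(long value) = -₹25.08

-₹25.08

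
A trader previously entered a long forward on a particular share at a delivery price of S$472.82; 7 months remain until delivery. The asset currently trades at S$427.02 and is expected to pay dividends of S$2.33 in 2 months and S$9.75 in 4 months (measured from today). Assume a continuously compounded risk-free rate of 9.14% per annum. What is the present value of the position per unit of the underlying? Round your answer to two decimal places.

PV(remaining dividends) I = 2.33·e^(−0.0914·2/12) + 9.75·e^(−0.0914·4/12) = 11.7522
Current forward F = (S − I)·e^(rT) = (427.02 − 11.7522)·e^(0.0914·7/12) = 415.2678 × 1.054764 = 438.0095
Value (long) = (F − K)·e^(−rT) = (438.0095 − 472.82) × 0.948080 = -33.0031
Value = -S$33.00

-S$33.00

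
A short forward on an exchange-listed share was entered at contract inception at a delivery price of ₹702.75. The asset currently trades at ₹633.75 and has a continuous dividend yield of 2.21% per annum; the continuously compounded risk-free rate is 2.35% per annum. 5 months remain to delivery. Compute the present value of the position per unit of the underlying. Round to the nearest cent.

Current fair forward for the remaining 5 months: F = S·e^((r − q)·T), (r − q) = 0.0235 − 0.0221 = 0.0014
F = 633.75 · e^(0.0014 × 5/12) = 633.75 × 1.000584 = 634.1201
Value of long forward = (F − K)·e^(−rT) = (634.1201 − 702.75) · e^(−0.0235·5/12)
= -68.6299 × 0.990256 = -67.96
Short position value = −(long value) = ₹67.96

₹67.96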